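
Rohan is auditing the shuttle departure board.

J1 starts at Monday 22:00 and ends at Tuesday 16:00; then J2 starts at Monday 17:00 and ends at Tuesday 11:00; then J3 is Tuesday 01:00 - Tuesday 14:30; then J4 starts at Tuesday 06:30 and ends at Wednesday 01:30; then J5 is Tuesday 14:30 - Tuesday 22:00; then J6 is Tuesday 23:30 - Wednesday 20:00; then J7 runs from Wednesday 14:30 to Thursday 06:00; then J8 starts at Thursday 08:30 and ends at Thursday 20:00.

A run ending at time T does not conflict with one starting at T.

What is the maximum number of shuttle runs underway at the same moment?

Sweep the timeline, counting +1 at each start and −1 at each end (ends before starts at a tie):
Monday 17:00 start J2 → 1
Monday 22:00 start J1 → 2
Tuesday 01:00 start J3 → 3
Tuesday 06:30 start J4 → 4
Tuesday 11:00 end J2 → 3
Tuesday 14:30 end J3 → 2
Tuesday 14:30 start J5 → 3
Tuesday 16:00 end J1 → 2
Tuesday 22:00 end J5 → 1
Tuesday 23:30 start J6 → 2
Wednesday 01:30 end J4 → 1
Wednesday 14:30 start J7 → 2
Wednesday 20:00 end J6 → 1
Thursday 06:00 end J7 → 0
Thursday 08:30 start J8 → 1
Thursday 20:00 end J8 → 0
Peak is 4, at Tuesday 06:30 (J1, J2, J3, J4).

4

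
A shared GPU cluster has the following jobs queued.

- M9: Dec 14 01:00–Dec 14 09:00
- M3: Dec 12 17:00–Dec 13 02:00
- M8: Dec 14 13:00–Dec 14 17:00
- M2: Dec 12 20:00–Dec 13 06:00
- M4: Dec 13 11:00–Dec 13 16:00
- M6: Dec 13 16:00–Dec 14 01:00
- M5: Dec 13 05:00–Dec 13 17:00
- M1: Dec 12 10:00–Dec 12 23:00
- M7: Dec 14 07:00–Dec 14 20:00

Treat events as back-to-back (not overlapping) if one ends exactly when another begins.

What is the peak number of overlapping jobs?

Walk through starts and ends in time order (an end at T is processed before a start at T):
Dec 12 10:00 start M1 → 1
Dec 12 17:00 start M3 → 2
Dec 12 20:00 start M2 → 3
Dec 12 23:00 end M1 → 2
Dec 13 02:00 end M3 → 1
Dec 13 05:00 start M5 → 2
Dec 13 06:00 end M2 → 1
Dec 13 11:00 start M4 → 2
Dec 13 16:00 end M4 → 1
Dec 13 16:00 start M6 → 2
Dec 13 17:00 end M5 → 1
Dec 14 01:00 end M6 → 0
Dec 14 01:00 start M9 → 1
Dec 14 07:00 start M7 → 2
Dec 14 09:00 end M9 → 1
Dec 14 13:00 start M8 → 2
Dec 14 17:00 end M8 → 1
Dec 14 20:00 end M7 → 0
Peak is 3, at Dec 12 20:00 (M1, M2, M3).

3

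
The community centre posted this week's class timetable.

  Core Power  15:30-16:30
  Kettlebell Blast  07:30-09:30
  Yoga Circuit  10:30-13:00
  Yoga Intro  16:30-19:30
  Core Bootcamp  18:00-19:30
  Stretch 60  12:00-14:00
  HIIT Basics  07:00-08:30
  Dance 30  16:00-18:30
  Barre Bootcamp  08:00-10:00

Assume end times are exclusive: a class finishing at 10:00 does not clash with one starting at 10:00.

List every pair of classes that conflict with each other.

Barre Bootcamp & HIIT Basics, Barre Bootcamp & Kettlebell Blast, Core Bootcamp & Dance 30, Core Bootcamp & Yoga Intro, Core Power & Dance 30, Dance 30 & Yoga Intro, HIIT Basics & Kettlebell Blast, Stretch 60 & Yoga Circuit

Check each pair: they overlap iff neither finishes before the other starts.
Sorted by start: HIIT Basics, Kettlebell Blast, Barre Bootcamp, Yoga Circuit, Stretch 60, Core Power, Dance 30, Yoga Intro, Core Bootcamp.
Kettlebell Blast starts before HIIT Basics ends → HIIT Basics and Kettlebell Blast overlap.
Barre Bootcamp starts before HIIT Basics ends → HIIT Basics and Barre Bootcamp overlap.
Yoga Circuit starts after HIIT Basics ends, so nothing later overlaps HIIT Basics either.
Barre Bootcamp starts before Kettlebell Blast ends → Kettlebell Blast and Barre Bootcamp overlap.
Yoga Circuit starts after Kettlebell Blast ends, so nothing later overlaps Kettlebell Blast either.
Yoga Circuit starts after Barre Bootcamp ends, so nothing later overlaps Barre Bootcamp either.
Stretch 60 starts before Yoga Circuit ends → Yoga Circuit and Stretch 60 overlap.
Core Power starts after Yoga Circuit ends, so nothing later overlaps Yoga Circuit either.
Core Power starts after Stretch 60 ends, so nothing later overlaps Stretch 60 either.
Dance 30 starts before Core Power ends → Core Power and Dance 30 overlap.
Yoga Intro starts exactly when Core Power ends (back-to-back, no overlap), so nothing later overlaps Core Power either.
Yoga Intro starts before Dance 30 ends → Dance 30 and Yoga Intro overlap.
Core Bootcamp starts before Dance 30 ends → Dance 30 and Core Bootcamp overlap.
Core Bootcamp starts before Yoga Intro ends → Yoga Intro and Core Bootcamp overlap.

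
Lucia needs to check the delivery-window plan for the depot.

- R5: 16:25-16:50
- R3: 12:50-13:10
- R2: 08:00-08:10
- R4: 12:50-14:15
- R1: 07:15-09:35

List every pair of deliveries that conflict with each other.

Check each pair: they overlap iff neither finishes before the other starts.
Sorted by start: R1, R2, R3, R4, R5.
R2 starts before R1 ends → R1 and R2 overlap.
R3 starts after R1 ends — done with R1.
R3 starts after R2 ends — done with R2.
R4 starts before R3 ends → R3 and R4 overlap.
R5 starts after R3 ends.
R5 starts after R4 ends.

R1 & R2, R3 & R4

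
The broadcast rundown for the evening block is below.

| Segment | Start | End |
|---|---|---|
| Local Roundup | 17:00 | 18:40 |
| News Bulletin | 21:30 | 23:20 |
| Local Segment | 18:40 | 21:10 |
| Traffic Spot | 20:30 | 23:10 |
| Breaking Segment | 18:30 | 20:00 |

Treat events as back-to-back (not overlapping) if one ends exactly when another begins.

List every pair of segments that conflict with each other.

Sorted by start: Local Roundup, Breaking Segment, Local Segment, Traffic Spot, News Bulletin.
Breaking Segment starts before Local Roundup ends → Local Roundup and Breaking Segment overlap.
Local Segment starts exactly when Local Roundup ends (back-to-back, no overlap), so Local Roundup has no further overlaps.
Local Segment starts before Breaking Segment ends → Breaking Segment and Local Segment overlap.
Traffic Spot starts after Breaking Segment ends, so Breaking Segment has no further overlaps.
Traffic Spot starts before Local Segment ends → Local Segment and Traffic Spot overlap.
News Bulletin starts after Local Segment ends.
News Bulletin starts before Traffic Spot ends → Traffic Spot and News Bulletin overlap.

Breaking Segment & Local Roundup, Breaking Segment & Local Segment, Local Segment & Traffic Spot, News Bulletin & Traffic Spot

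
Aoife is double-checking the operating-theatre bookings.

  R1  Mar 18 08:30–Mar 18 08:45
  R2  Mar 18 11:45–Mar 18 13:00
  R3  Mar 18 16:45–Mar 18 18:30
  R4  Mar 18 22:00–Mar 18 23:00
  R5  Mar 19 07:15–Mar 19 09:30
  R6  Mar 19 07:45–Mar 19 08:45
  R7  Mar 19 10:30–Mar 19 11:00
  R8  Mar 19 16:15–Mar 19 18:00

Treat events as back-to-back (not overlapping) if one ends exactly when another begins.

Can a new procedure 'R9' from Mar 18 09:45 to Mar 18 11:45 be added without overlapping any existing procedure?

Yes — the slot is free

R1: ends Mar 18 08:45 at or before R9 starts Mar 18 09:45 → clear.
R2: starts Mar 18 11:45 at or after R9 ends Mar 18 11:45 → clear.
R3: starts Mar 18 16:45 at or after R9 ends Mar 18 11:45 → clear.
R4: starts Mar 18 22:00 at or after R9 ends Mar 18 11:45 → clear.
R5: starts Mar 19 07:15 at or after R9 ends Mar 18 11:45 → clear.
R6: starts Mar 19 07:45 at or after R9 ends Mar 18 11:45 → clear.
R7: starts Mar 19 10:30 at or after R9 ends Mar 18 11:45 → clear.
R8: starts Mar 19 16:15 at or after R9 ends Mar 18 11:45 → clear.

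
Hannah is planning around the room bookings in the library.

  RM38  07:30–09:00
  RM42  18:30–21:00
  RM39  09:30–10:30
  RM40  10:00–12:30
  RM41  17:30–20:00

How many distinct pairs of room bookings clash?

Sorted by start: RM38, RM39, RM40, RM41, RM42.
RM39 starts after RM38 ends, so RM38 has no further overlaps.
RM40 starts before RM39 ends → RM39 and RM40 overlap.
RM41 starts after RM39 ends, so RM39 has no further overlaps.
RM41 starts after RM40 ends, so RM40 has no further overlaps.
RM42 starts before RM41 ends → RM41 and RM42 overlap.
Overlapping pairs: RM39 & RM40, RM41 & RM42 — 2 in total.

2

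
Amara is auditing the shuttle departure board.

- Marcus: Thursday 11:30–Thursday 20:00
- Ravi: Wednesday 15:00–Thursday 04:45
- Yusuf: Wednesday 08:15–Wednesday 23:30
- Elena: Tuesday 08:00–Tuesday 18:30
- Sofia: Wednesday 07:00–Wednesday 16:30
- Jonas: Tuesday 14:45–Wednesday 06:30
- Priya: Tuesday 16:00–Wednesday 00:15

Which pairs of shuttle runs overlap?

Elena & Jonas, Elena & Priya, Jonas & Priya, Ravi & Sofia, Ravi & Yusuf, Sofia & Yusuf

Sorted by start: Elena, Jonas, Priya, Sofia, Yusuf, Ravi, Marcus.
Jonas starts before Elena ends → Elena and Jonas overlap.
Priya starts before Elena ends → Elena and Priya overlap.
Sofia starts after Elena ends — done with Elena.
Priya starts before Jonas ends → Jonas and Priya overlap.
Sofia starts after Jonas ends — done with Jonas.
Sofia starts after Priya ends — done with Priya.
Yusuf starts before Sofia ends → Sofia and Yusuf overlap.
Ravi starts before Sofia ends → Sofia and Ravi overlap.
Marcus starts after Sofia ends.
Ravi starts before Yusuf ends → Yusuf and Ravi overlap.
Marcus starts after Yusuf ends.
Marcus starts after Ravi ends.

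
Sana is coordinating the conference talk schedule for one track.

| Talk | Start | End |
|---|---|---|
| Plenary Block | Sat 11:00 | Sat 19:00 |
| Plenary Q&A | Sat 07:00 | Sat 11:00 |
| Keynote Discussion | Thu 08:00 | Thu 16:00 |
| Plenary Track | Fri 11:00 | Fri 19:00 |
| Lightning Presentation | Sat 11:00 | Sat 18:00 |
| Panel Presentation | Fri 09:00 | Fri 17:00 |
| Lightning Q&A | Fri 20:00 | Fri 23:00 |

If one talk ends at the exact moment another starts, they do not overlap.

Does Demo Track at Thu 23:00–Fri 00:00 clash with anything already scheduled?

Keynote Discussion: ends Thu 16:00 at or before Demo Track starts Thu 23:00 → clear.
Panel Presentation: starts Fri 09:00 at or after Demo Track ends Fri 00:00 → clear.
Plenary Track: starts Fri 11:00 at or after Demo Track ends Fri 00:00 → clear.
Lightning Q&A: starts Fri 20:00 at or after Demo Track ends Fri 00:00 → clear.
Plenary Q&A: starts Sat 07:00 at or after Demo Track ends Fri 00:00 → clear.
Lightning Presentation: starts Sat 11:00 at or after Demo Track ends Fri 00:00 → clear.
Plenary Block: starts Sat 11:00 at or after Demo Track ends Fri 00:00 → clear.

No — it doesn't clash with anything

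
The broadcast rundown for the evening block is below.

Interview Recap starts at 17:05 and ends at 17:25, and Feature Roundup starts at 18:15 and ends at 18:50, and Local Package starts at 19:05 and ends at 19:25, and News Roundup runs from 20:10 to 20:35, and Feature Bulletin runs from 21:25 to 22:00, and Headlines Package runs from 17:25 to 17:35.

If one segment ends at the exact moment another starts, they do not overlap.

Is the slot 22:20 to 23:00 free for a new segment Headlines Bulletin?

Interview Recap: ends 17:25 at or before Headlines Bulletin starts 22:20 → clear.
Headlines Package: ends 17:35 at or before Headlines Bulletin starts 22:20 → clear.
Feature Roundup: ends 18:50 at or before Headlines Bulletin starts 22:20 → clear.
Local Package: ends 19:25 at or before Headlines Bulletin starts 22:20 → clear.
News Roundup: ends 20:35 at or before Headlines Bulletin starts 22:20 → clear.
Feature Bulletin: ends 22:00 at or before Headlines Bulletin starts 22:20 → clear.

Yes — the slot is free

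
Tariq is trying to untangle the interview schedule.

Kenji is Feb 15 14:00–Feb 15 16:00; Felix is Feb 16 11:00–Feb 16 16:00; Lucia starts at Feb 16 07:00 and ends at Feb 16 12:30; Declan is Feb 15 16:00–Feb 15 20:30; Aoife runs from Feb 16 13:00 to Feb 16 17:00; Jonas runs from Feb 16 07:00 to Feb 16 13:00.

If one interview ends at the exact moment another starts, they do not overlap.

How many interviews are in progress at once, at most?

3

Walk through starts and ends in time order (an end at T is processed before a start at T):
Feb 15 14:00 start Kenji → 1
Feb 15 16:00 end Kenji → 0
Feb 15 16:00 start Declan → 1
Feb 15 20:30 end Declan → 0
Feb 16 07:00 start Jonas → 1
Feb 16 07:00 start Lucia → 2
Feb 16 11:00 start Felix → 3
Feb 16 12:30 end Lucia → 2
Feb 16 13:00 end Jonas → 1
Feb 16 13:00 start Aoife → 2
Feb 16 16:00 end Felix → 1
Feb 16 17:00 end Aoife → 0
Peak is 3, at Feb 16 11:00 (Felix, Jonas, Lucia).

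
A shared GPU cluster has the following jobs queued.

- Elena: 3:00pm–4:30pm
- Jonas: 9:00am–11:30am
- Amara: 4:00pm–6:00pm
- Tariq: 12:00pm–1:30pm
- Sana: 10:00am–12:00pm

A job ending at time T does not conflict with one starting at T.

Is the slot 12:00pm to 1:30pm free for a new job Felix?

No — it overlaps Tariq

Jonas: ends 11:30am at or before Felix starts 12:00pm → clear.
Sana: ends 12:00pm at or before Felix starts 12:00pm → clear.
Tariq: starts 12:00pm before Felix ends 1:30pm, and ends 1:30pm after Felix starts 12:00pm → overlap.
Elena: starts 3:00pm at or after Felix ends 1:30pm → clear.
Amara: starts 4:00pm at or after Felix ends 1:30pm → clear.
Felix overlaps Tariq.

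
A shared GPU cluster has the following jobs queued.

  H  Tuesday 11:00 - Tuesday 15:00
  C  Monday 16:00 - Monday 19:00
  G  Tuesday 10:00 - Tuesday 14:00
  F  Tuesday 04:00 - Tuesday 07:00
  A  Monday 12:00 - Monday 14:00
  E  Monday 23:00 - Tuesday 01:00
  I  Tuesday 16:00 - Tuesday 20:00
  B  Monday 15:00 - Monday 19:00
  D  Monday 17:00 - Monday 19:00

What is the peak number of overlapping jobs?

3

Sweep the timeline, counting +1 at each start and −1 at each end (ends before starts at a tie):
Monday 12:00 start A → 1
Monday 14:00 end A → 0
Monday 15:00 start B → 1
Monday 16:00 start C → 2
Monday 17:00 start D → 3
Monday 19:00 end B → 2
Monday 19:00 end C → 1
Monday 19:00 end D → 0
Monday 23:00 start E → 1
Tuesday 01:00 end E → 0
Tuesday 04:00 start F → 1
Tuesday 07:00 end F → 0
Tuesday 10:00 start G → 1
Tuesday 11:00 start H → 2
Tuesday 14:00 end G → 1
Tuesday 15:00 end H → 0
Tuesday 16:00 start I → 1
Tuesday 20:00 end I → 0
Peak is 3, at Monday 17:00 (B, C, D).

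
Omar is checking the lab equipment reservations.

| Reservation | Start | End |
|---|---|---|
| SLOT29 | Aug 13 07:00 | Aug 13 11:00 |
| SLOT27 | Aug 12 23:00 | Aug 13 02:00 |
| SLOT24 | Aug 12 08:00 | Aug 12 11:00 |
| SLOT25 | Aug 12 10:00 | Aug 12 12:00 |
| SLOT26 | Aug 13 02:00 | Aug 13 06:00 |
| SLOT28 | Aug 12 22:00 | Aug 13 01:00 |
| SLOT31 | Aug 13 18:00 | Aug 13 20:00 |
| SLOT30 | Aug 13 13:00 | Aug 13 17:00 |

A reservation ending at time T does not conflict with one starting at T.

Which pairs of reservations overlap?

Two intervals overlap when each starts before the other ends.
Sorted by start: SLOT24, SLOT25, SLOT28, SLOT27, SLOT26, SLOT29, SLOT30, SLOT31.
SLOT25 starts before SLOT24 ends → SLOT24 and SLOT25 overlap.
SLOT28 starts after SLOT24 ends; SLOT24 is clear from here.
SLOT28 starts after SLOT25 ends; SLOT25 is clear from here.
SLOT27 starts before SLOT28 ends → SLOT28 and SLOT27 overlap.
SLOT26 starts after SLOT28 ends; SLOT28 is clear from here.
SLOT26 starts exactly when SLOT27 ends (back-to-back, no overlap); SLOT27 is clear from here.
SLOT29 starts after SLOT26 ends; SLOT26 is clear from here.
SLOT30 starts after SLOT29 ends; SLOT29 is clear from here.
SLOT31 starts after SLOT30 ends.

SLOT24 & SLOT25, SLOT27 & SLOT28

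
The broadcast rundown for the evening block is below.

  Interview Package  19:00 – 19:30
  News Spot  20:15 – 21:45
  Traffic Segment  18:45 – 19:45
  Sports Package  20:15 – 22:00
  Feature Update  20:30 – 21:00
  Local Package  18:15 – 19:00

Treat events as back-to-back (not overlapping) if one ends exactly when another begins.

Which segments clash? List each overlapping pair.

Feature Update & News Spot, Feature Update & Sports Package, Interview Package & Traffic Segment, Local Package & Traffic Segment, News Spot & Sports Package

Check each pair: they overlap iff neither finishes before the other starts.
Sorted by start: Local Package, Traffic Segment, Interview Package, Sports Package, News Spot, Feature Update.
Traffic Segment starts before Local Package ends → Local Package and Traffic Segment overlap.
Interview Package starts exactly when Local Package ends (back-to-back, no overlap) — done with Local Package.
Interview Package starts before Traffic Segment ends → Traffic Segment and Interview Package overlap.
Sports Package starts after Traffic Segment ends — done with Traffic Segment.
Sports Package starts after Interview Package ends — done with Interview Package.
News Spot starts before Sports Package ends → Sports Package and News Spot overlap.
Feature Update starts before Sports Package ends → Sports Package and Feature Update overlap.
Feature Update starts before News Spot ends → News Spot and Feature Update overlap.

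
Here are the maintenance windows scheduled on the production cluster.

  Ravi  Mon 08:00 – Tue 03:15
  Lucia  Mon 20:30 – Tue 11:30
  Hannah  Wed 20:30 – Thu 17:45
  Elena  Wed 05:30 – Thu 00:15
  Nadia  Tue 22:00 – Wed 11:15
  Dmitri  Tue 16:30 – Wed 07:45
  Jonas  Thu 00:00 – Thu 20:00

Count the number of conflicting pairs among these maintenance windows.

Check each pair: they overlap iff neither finishes before the other starts.
Sorted by start: Ravi, Lucia, Dmitri, Nadia, Elena, Hannah, Jonas.
Lucia starts before Ravi ends → Ravi and Lucia overlap.
Dmitri starts after Ravi ends, so nothing later overlaps Ravi either.
Dmitri starts after Lucia ends, so nothing later overlaps Lucia either.
Nadia starts before Dmitri ends → Dmitri and Nadia overlap.
Elena starts before Dmitri ends → Dmitri and Elena overlap.
Hannah starts after Dmitri ends, so nothing later overlaps Dmitri either.
Elena starts before Nadia ends → Nadia and Elena overlap.
Hannah starts after Nadia ends, so nothing later overlaps Nadia either.
Hannah starts before Elena ends → Elena and Hannah overlap.
Jonas starts before Elena ends → Elena and Jonas overlap.
Jonas starts before Hannah ends → Hannah and Jonas overlap.
Overlapping pairs: Dmitri & Elena, Dmitri & Nadia, Elena & Hannah, Elena & Jonas, Elena & Nadia, Hannah & Jonas, Lucia & Ravi — 7 in total.

7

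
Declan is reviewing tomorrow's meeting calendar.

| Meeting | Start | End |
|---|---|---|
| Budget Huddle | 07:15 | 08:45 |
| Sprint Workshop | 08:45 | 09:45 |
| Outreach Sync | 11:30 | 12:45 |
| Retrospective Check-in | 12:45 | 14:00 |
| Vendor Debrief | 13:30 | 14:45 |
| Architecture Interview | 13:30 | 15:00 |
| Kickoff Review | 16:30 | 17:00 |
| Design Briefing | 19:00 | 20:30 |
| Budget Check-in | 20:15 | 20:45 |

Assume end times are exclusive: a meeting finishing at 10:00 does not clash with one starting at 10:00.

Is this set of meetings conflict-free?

No

Sorted by start: Budget Huddle, Sprint Workshop, Outreach Sync, Retrospective Check-in, Vendor Debrief, Architecture Interview, Kickoff Review, Design Briefing, Budget Check-in.
Sprint Workshop starts exactly when Budget Huddle ends (back-to-back, no overlap); Budget Huddle is clear from here.
Outreach Sync starts after Sprint Workshop ends; Sprint Workshop is clear from here.
Retrospective Check-in starts exactly when Outreach Sync ends (back-to-back, no overlap); Outreach Sync is clear from here.
Vendor Debrief starts before Retrospective Check-in ends → Retrospective Check-in and Vendor Debrief overlap.
That's a conflict, so the schedule is not conflict-free.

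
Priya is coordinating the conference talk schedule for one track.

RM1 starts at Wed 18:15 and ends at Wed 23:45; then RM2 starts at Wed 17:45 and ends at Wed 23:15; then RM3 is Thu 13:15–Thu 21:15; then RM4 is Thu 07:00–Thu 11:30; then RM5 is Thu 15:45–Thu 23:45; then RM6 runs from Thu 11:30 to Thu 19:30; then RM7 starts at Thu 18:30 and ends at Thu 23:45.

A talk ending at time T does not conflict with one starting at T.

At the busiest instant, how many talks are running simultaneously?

Sweep the timeline, counting +1 at each start and −1 at each end (ends before starts at a tie):
Wed 17:45 start RM2 → 1
Wed 18:15 start RM1 → 2
Wed 23:15 end RM2 → 1
Wed 23:45 end RM1 → 0
Thu 07:00 start RM4 → 1
Thu 11:30 end RM4 → 0
Thu 11:30 start RM6 → 1
Thu 13:15 start RM3 → 2
Thu 15:45 start RM5 → 3
Thu 18:30 start RM7 → 4
Thu 19:30 end RM6 → 3
Thu 21:15 end RM3 → 2
Thu 23:45 end RM5 → 1
Thu 23:45 end RM7 → 0
Peak is 4, at Thu 18:30 (RM3, RM5, RM6, RM7).

4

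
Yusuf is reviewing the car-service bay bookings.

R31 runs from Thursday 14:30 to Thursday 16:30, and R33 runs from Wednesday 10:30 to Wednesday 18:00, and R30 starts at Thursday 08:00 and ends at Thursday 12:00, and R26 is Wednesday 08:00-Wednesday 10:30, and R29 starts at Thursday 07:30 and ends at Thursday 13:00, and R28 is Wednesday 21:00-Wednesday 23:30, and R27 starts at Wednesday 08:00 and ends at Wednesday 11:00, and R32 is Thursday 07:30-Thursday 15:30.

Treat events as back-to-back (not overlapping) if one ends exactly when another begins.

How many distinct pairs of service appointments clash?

6

Sorted by start: R26, R27, R33, R28, R29, R32, R30, R31.
R27 starts before R26 ends → R26 and R27 overlap.
R33 starts exactly when R26 ends (back-to-back, no overlap), so nothing later overlaps R26 either.
R33 starts before R27 ends → R27 and R33 overlap.
R28 starts after R27 ends, so nothing later overlaps R27 either.
R28 starts after R33 ends, so nothing later overlaps R33 either.
R29 starts after R28 ends, so nothing later overlaps R28 either.
R32 starts before R29 ends → R29 and R32 overlap.
R30 starts before R29 ends → R29 and R30 overlap.
R31 starts after R29 ends.
R30 starts before R32 ends → R32 and R30 overlap.
R31 starts before R32 ends → R32 and R31 overlap.
R31 starts after R30 ends.
Overlapping pairs: R26 & R27, R27 & R33, R29 & R30, R29 & R32, R30 & R32, R31 & R32 — 6 in total.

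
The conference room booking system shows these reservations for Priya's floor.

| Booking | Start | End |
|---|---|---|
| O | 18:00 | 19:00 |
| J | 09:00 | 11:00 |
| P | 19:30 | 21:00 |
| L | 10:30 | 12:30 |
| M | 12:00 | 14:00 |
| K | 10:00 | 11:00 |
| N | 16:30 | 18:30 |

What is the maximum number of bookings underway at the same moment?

Sweep the timeline, counting +1 at each start and −1 at each end (ends before starts at a tie):
09:00 start J → 1
10:00 start K → 2
10:30 start L → 3
11:00 end J → 2
11:00 end K → 1
12:00 start M → 2
12:30 end L → 1
14:00 end M → 0
16:30 start N → 1
18:00 start O → 2
18:30 end N → 1
19:00 end O → 0
19:30 start P → 1
21:00 end P → 0
Peak is 3, at 10:30 (J, K, L).

3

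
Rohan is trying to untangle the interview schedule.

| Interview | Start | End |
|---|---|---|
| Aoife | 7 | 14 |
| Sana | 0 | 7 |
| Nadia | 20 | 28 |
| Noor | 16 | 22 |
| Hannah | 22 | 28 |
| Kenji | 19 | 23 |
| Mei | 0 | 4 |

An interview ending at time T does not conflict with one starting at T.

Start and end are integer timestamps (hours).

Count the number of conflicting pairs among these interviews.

6

Check each pair: they overlap iff neither finishes before the other starts.
Sorted by start: Sana, Mei, Aoife, Noor, Kenji, Nadia, Hannah.
Mei starts before Sana ends → Sana and Mei overlap.
Aoife starts exactly when Sana ends (back-to-back, no overlap) — done with Sana.
Aoife starts after Mei ends — done with Mei.
Noor starts after Aoife ends — done with Aoife.
Kenji starts before Noor ends → Noor and Kenji overlap.
Nadia starts before Noor ends → Noor and Nadia overlap.
Hannah starts exactly when Noor ends (back-to-back, no overlap).
Nadia starts before Kenji ends → Kenji and Nadia overlap.
Hannah starts before Kenji ends → Kenji and Hannah overlap.
Hannah starts before Nadia ends → Nadia and Hannah overlap.
Overlapping pairs: Hannah & Kenji, Hannah & Nadia, Kenji & Nadia, Kenji & Noor, Mei & Sana, Nadia & Noor — 6 in total.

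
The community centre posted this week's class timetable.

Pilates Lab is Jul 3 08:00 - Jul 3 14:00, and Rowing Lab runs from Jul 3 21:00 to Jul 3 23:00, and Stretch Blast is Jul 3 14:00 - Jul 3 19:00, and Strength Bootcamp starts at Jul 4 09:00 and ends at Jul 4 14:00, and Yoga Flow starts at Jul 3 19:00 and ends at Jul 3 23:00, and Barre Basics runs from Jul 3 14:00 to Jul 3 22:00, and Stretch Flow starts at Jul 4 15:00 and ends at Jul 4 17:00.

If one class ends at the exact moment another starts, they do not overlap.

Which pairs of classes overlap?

Sorted by start: Pilates Lab, Stretch Blast, Barre Basics, Yoga Flow, Rowing Lab, Strength Bootcamp, Stretch Flow.
Stretch Blast starts exactly when Pilates Lab ends (back-to-back, no overlap), so nothing later overlaps Pilates Lab either.
Barre Basics starts before Stretch Blast ends → Stretch Blast and Barre Basics overlap.
Yoga Flow starts exactly when Stretch Blast ends (back-to-back, no overlap), so nothing later overlaps Stretch Blast either.
Yoga Flow starts before Barre Basics ends → Barre Basics and Yoga Flow overlap.
Rowing Lab starts before Barre Basics ends → Barre Basics and Rowing Lab overlap.
Strength Bootcamp starts after Barre Basics ends, so nothing later overlaps Barre Basics either.
Rowing Lab starts before Yoga Flow ends → Yoga Flow and Rowing Lab overlap.
Strength Bootcamp starts after Yoga Flow ends, so nothing later overlaps Yoga Flow either.
Strength Bootcamp starts after Rowing Lab ends, so nothing later overlaps Rowing Lab either.
Stretch Flow starts after Strength Bootcamp ends.

Barre Basics & Rowing Lab, Barre Basics & Stretch Blast, Barre Basics & Yoga Flow, Rowing Lab & Yoga Flow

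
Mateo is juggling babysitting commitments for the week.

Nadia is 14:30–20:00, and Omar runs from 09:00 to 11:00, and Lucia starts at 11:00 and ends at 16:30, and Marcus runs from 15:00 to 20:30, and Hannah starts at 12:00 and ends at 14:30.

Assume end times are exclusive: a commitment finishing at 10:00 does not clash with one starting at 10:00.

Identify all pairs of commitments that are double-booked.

Hannah & Lucia, Lucia & Marcus, Lucia & Nadia, Marcus & Nadia

Sorted by start: Omar, Lucia, Hannah, Nadia, Marcus.
Lucia starts exactly when Omar ends (back-to-back, no overlap), so nothing later overlaps Omar either.
Hannah starts before Lucia ends → Lucia and Hannah overlap.
Nadia starts before Lucia ends → Lucia and Nadia overlap.
Marcus starts before Lucia ends → Lucia and Marcus overlap.
Nadia starts exactly when Hannah ends (back-to-back, no overlap), so nothing later overlaps Hannah either.
Marcus starts before Nadia ends → Nadia and Marcus overlap.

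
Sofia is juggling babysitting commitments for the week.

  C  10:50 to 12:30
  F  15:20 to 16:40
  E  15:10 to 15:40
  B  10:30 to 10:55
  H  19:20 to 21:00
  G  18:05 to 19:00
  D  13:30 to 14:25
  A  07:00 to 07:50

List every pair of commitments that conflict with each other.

B & C, E & F

Sorted by start: A, B, C, D, E, F, G, H.
B starts after A ends, so A has no further overlaps.
C starts before B ends → B and C overlap.
D starts after B ends, so B has no further overlaps.
D starts after C ends, so C has no further overlaps.
E starts after D ends, so D has no further overlaps.
F starts before E ends → E and F overlap.
G starts after E ends, so E has no further overlaps.
G starts after F ends, so F has no further overlaps.
H starts after G ends.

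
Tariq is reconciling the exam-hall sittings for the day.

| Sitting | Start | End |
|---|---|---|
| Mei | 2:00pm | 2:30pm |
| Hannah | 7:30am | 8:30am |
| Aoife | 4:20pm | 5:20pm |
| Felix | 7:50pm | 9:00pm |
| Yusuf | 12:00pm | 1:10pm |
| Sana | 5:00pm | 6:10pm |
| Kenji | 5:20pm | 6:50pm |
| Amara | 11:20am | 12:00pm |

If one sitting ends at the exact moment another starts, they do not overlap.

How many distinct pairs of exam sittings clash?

2

Sorted by start: Hannah, Amara, Yusuf, Mei, Aoife, Sana, Kenji, Felix.
Amara starts after Hannah ends, so Hannah has no further overlaps.
Yusuf starts exactly when Amara ends (back-to-back, no overlap), so Amara has no further overlaps.
Mei starts after Yusuf ends, so Yusuf has no further overlaps.
Aoife starts after Mei ends, so Mei has no further overlaps.
Sana starts before Aoife ends → Aoife and Sana overlap.
Kenji starts exactly when Aoife ends (back-to-back, no overlap), so Aoife has no further overlaps.
Kenji starts before Sana ends → Sana and Kenji overlap.
Felix starts after Sana ends.
Felix starts after Kenji ends.
Overlapping pairs: Aoife & Sana, Kenji & Sana — 2 in total.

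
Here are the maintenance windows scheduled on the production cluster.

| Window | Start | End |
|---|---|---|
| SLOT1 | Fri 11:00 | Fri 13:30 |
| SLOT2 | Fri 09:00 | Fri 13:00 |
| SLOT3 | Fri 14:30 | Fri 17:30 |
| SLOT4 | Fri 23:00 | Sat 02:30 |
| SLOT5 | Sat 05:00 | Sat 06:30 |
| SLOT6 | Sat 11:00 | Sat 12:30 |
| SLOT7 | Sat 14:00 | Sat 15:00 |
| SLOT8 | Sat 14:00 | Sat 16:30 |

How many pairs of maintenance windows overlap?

2

Sorted by start: SLOT2, SLOT1, SLOT3, SLOT4, SLOT5, SLOT6, SLOT7, SLOT8.
SLOT1 starts before SLOT2 ends → SLOT2 and SLOT1 overlap.
SLOT3 starts after SLOT2 ends — done with SLOT2.
SLOT3 starts after SLOT1 ends — done with SLOT1.
SLOT4 starts after SLOT3 ends — done with SLOT3.
SLOT5 starts after SLOT4 ends — done with SLOT4.
SLOT6 starts after SLOT5 ends — done with SLOT5.
SLOT7 starts after SLOT6 ends — done with SLOT6.
SLOT8 starts before SLOT7 ends → SLOT7 and SLOT8 overlap.
Overlapping pairs: SLOT1 & SLOT2, SLOT7 & SLOT8 — 2 in total.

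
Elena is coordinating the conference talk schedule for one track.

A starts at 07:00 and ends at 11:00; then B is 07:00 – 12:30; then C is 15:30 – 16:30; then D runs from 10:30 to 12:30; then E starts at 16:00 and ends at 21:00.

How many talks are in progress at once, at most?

Sort all start/end points and keep a running count:
07:00 start A → 1
07:00 start B → 2
10:30 start D → 3
11:00 end A → 2
12:30 end B → 1
12:30 end D → 0
15:30 start C → 1
16:00 start E → 2
16:30 end C → 1
21:00 end E → 0
Peak is 3, at 10:30 (A, B, D).

3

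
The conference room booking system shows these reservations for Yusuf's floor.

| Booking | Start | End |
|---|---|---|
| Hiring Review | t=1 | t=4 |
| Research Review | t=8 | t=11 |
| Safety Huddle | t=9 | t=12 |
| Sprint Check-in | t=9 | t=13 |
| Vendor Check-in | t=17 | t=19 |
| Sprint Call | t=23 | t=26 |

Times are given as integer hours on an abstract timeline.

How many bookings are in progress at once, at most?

Sweep the timeline, counting +1 at each start and −1 at each end (ends before starts at a tie):
t=1 start Hiring Review → 1
t=4 end Hiring Review → 0
t=8 start Research Review → 1
t=9 start Safety Huddle → 2
t=9 start Sprint Check-in → 3
t=11 end Research Review → 2
t=12 end Safety Huddle → 1
t=13 end Sprint Check-in → 0
t=17 start Vendor Check-in → 1
t=19 end Vendor Check-in → 0
t=23 start Sprint Call → 1
t=26 end Sprint Call → 0
Peak is 3, at t=9 (Research Review, Safety Huddle, Sprint Check-in).

3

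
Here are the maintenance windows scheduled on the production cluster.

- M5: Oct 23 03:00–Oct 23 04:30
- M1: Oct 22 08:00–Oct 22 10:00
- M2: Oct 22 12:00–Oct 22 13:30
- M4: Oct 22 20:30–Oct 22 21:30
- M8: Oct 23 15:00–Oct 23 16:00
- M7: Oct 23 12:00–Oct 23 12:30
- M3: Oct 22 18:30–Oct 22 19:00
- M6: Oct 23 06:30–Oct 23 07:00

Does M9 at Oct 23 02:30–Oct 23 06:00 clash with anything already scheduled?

M1: ends Oct 22 10:00 at or before M9 starts Oct 23 02:30 → clear.
M2: ends Oct 22 13:30 at or before M9 starts Oct 23 02:30 → clear.
M3: ends Oct 22 19:00 at or before M9 starts Oct 23 02:30 → clear.
M4: ends Oct 22 21:30 at or before M9 starts Oct 23 02:30 → clear.
M5: starts Oct 23 03:00 before M9 ends Oct 23 06:00, and ends Oct 23 04:30 after M9 starts Oct 23 02:30 → overlap.
M6: starts Oct 23 06:30 at or after M9 ends Oct 23 06:00 → clear.
M7: starts Oct 23 12:00 at or after M9 ends Oct 23 06:00 → clear.
M8: starts Oct 23 15:00 at or after M9 ends Oct 23 06:00 → clear.
M9 overlaps M5.

Yes — it overlaps M5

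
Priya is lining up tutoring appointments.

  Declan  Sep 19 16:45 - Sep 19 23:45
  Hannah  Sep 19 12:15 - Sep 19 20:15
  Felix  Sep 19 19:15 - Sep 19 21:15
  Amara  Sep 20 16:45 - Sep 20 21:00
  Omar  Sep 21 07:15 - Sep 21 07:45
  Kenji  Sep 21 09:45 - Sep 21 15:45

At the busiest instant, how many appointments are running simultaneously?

Walk through starts and ends in time order (an end at T is processed before a start at T):
Sep 19 12:15 start Hannah → 1
Sep 19 16:45 start Declan → 2
Sep 19 19:15 start Felix → 3
Sep 19 20:15 end Hannah → 2
Sep 19 21:15 end Felix → 1
Sep 19 23:45 end Declan → 0
Sep 20 16:45 start Amara → 1
Sep 20 21:00 end Amara → 0
Sep 21 07:15 start Omar → 1
Sep 21 07:45 end Omar → 0
Sep 21 09:45 start Kenji → 1
Sep 21 15:45 end Kenji → 0
Peak is 3, at Sep 19 19:15 (Declan, Felix, Hannah).

3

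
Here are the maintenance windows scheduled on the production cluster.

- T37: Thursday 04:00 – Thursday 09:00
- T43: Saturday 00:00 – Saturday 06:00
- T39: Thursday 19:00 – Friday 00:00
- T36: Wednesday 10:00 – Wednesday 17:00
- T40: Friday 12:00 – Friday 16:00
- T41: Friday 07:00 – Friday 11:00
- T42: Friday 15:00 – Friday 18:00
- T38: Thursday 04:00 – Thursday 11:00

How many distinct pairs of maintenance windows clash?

2

Two intervals overlap when each starts before the other ends.
Sorted by start: T36, T37, T38, T39, T41, T40, T42, T43.
T37 starts after T36 ends — done with T36.
T38 starts before T37 ends → T37 and T38 overlap.
T39 starts after T37 ends — done with T37.
T39 starts after T38 ends — done with T38.
T41 starts after T39 ends — done with T39.
T40 starts after T41 ends — done with T41.
T42 starts before T40 ends → T40 and T42 overlap.
T43 starts after T40 ends.
T43 starts after T42 ends.
Overlapping pairs: T37 & T38, T40 & T42 — 2 in total.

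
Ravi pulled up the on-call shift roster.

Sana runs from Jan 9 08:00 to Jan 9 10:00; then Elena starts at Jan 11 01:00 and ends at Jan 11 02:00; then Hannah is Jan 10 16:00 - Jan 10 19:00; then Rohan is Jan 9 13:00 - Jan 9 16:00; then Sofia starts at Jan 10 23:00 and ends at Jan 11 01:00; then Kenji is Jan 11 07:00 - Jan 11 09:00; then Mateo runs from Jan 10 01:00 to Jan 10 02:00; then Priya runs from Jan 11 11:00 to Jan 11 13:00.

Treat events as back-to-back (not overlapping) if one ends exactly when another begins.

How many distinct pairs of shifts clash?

Sorted by start: Sana, Rohan, Mateo, Hannah, Sofia, Elena, Kenji, Priya.
Rohan starts after Sana ends — done with Sana.
Mateo starts after Rohan ends — done with Rohan.
Hannah starts after Mateo ends — done with Mateo.
Sofia starts after Hannah ends — done with Hannah.
Elena starts exactly when Sofia ends (back-to-back, no overlap) — done with Sofia.
Kenji starts after Elena ends — done with Elena.
Priya starts after Kenji ends.
No pair overlaps.

0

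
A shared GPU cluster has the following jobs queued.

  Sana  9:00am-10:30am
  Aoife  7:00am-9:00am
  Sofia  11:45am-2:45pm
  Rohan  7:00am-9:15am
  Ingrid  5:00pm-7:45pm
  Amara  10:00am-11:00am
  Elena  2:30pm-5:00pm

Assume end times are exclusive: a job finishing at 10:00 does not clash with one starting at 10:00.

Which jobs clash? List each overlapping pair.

Amara & Sana, Aoife & Rohan, Elena & Sofia, Rohan & Sana

Two intervals overlap when each starts before the other ends.
Sorted by start: Aoife, Rohan, Sana, Amara, Sofia, Elena, Ingrid.
Rohan starts before Aoife ends → Aoife and Rohan overlap.
Sana starts exactly when Aoife ends (back-to-back, no overlap), so nothing later overlaps Aoife either.
Sana starts before Rohan ends → Rohan and Sana overlap.
Amara starts after Rohan ends, so nothing later overlaps Rohan either.
Amara starts before Sana ends → Sana and Amara overlap.
Sofia starts after Sana ends, so nothing later overlaps Sana either.
Sofia starts after Amara ends, so nothing later overlaps Amara either.
Elena starts before Sofia ends → Sofia and Elena overlap.
Ingrid starts after Sofia ends.
Ingrid starts exactly when Elena ends (back-to-back, no overlap).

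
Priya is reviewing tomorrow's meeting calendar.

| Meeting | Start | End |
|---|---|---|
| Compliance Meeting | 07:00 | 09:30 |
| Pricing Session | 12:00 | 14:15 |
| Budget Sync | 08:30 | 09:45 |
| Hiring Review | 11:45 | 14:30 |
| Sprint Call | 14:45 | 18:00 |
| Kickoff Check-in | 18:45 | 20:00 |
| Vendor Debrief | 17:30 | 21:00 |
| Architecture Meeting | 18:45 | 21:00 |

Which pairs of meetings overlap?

Sorted by start: Compliance Meeting, Budget Sync, Hiring Review, Pricing Session, Sprint Call, Vendor Debrief, Kickoff Check-in, Architecture Meeting.
Budget Sync starts before Compliance Meeting ends → Compliance Meeting and Budget Sync overlap.
Hiring Review starts after Compliance Meeting ends — done with Compliance Meeting.
Hiring Review starts after Budget Sync ends — done with Budget Sync.
Pricing Session starts before Hiring Review ends → Hiring Review and Pricing Session overlap.
Sprint Call starts after Hiring Review ends — done with Hiring Review.
Sprint Call starts after Pricing Session ends — done with Pricing Session.
Vendor Debrief starts before Sprint Call ends → Sprint Call and Vendor Debrief overlap.
Kickoff Check-in starts after Sprint Call ends — done with Sprint Call.
Kickoff Check-in starts before Vendor Debrief ends → Vendor Debrief and Kickoff Check-in overlap.
Architecture Meeting starts before Vendor Debrief ends → Vendor Debrief and Architecture Meeting overlap.
Architecture Meeting starts before Kickoff Check-in ends → Kickoff Check-in and Architecture Meeting overlap.

Architecture Meeting & Kickoff Check-in, Architecture Meeting & Vendor Debrief, Budget Sync & Compliance Meeting, Hiring Review & Pricing Session, Kickoff Check-in & Vendor Debrief, Sprint Call & Vendor Debrief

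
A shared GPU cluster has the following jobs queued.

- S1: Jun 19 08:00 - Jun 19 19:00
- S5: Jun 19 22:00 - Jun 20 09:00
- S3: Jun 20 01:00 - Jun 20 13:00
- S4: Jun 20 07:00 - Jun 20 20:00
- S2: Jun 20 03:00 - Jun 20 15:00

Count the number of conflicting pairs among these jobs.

Sorted by start: S1, S5, S3, S2, S4.
S5 starts after S1 ends, so nothing later overlaps S1 either.
S3 starts before S5 ends → S5 and S3 overlap.
S2 starts before S5 ends → S5 and S2 overlap.
S4 starts before S5 ends → S5 and S4 overlap.
S2 starts before S3 ends → S3 and S2 overlap.
S4 starts before S3 ends → S3 and S4 overlap.
S4 starts before S2 ends → S2 and S4 overlap.
Overlapping pairs: S2 & S3, S2 & S4, S2 & S5, S3 & S4, S3 & S5, S4 & S5 — 6 in total.

6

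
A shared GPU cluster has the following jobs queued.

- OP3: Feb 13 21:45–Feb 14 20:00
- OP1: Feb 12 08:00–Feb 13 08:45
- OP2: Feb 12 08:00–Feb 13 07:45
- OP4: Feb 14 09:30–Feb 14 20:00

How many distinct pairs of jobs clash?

Sorted by start: OP1, OP2, OP3, OP4.
OP2 starts before OP1 ends → OP1 and OP2 overlap.
OP3 starts after OP1 ends; OP1 is clear from here.
OP3 starts after OP2 ends; OP2 is clear from here.
OP4 starts before OP3 ends → OP3 and OP4 overlap.
Overlapping pairs: OP1 & OP2, OP3 & OP4 — 2 in total.

2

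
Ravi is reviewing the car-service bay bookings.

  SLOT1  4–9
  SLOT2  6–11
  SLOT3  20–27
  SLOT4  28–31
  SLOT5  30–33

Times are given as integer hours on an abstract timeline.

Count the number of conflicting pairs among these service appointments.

Sorted by start: SLOT1, SLOT2, SLOT3, SLOT4, SLOT5.
SLOT2 starts before SLOT1 ends → SLOT1 and SLOT2 overlap.
SLOT3 starts after SLOT1 ends — done with SLOT1.
SLOT3 starts after SLOT2 ends — done with SLOT2.
SLOT4 starts after SLOT3 ends — done with SLOT3.
SLOT5 starts before SLOT4 ends → SLOT4 and SLOT5 overlap.
Overlapping pairs: SLOT1 & SLOT2, SLOT4 & SLOT5 — 2 in total.

2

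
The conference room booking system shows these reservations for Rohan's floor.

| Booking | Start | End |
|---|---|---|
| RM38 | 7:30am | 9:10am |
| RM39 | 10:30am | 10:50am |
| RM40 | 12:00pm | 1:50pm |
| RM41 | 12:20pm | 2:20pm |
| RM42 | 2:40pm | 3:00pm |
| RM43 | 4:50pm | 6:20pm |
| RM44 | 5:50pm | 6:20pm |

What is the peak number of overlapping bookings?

Sort all start/end points and keep a running count:
7:30am start RM38 → 1
9:10am end RM38 → 0
10:30am start RM39 → 1
10:50am end RM39 → 0
12:00pm start RM40 → 1
12:20pm start RM41 → 2
1:50pm end RM40 → 1
2:20pm end RM41 → 0
2:40pm start RM42 → 1
3:00pm end RM42 → 0
4:50pm start RM43 → 1
5:50pm start RM44 → 2
6:20pm end RM43 → 1
6:20pm end RM44 → 0
Peak is 2, at 12:20pm (RM40, RM41).

2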